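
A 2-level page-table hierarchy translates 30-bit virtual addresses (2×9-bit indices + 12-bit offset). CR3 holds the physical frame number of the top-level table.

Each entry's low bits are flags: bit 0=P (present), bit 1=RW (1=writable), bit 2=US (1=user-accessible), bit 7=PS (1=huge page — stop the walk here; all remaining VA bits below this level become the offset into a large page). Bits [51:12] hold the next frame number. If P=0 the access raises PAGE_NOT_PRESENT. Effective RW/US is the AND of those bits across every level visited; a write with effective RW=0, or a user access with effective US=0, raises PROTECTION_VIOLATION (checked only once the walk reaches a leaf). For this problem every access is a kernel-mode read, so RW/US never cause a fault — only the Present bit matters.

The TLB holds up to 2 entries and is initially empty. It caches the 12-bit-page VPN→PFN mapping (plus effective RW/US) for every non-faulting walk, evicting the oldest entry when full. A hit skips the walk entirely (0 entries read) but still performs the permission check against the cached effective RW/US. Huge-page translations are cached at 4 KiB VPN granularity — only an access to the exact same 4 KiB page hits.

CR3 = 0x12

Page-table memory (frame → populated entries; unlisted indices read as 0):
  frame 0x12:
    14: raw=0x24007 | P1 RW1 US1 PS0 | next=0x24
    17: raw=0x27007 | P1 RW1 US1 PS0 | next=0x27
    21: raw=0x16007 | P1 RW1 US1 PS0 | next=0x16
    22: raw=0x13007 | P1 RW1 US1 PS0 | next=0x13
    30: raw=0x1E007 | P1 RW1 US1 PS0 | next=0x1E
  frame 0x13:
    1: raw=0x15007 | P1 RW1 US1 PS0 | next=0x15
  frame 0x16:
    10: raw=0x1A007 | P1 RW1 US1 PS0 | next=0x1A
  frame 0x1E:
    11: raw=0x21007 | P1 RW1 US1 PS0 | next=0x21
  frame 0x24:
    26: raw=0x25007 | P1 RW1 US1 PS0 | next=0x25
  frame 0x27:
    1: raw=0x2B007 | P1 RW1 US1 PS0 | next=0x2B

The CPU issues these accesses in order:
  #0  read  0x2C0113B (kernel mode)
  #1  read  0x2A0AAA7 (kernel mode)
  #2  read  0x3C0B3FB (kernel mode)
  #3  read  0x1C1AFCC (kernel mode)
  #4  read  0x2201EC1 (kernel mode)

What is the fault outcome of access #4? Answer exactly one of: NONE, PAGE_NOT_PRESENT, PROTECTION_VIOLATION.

Walk each access:
#0 VA=0x2C0113B (r,kernel):
  L0 @0x12[22] → 0x13007  P=1,RW=1,US=1,PS=0
  L1 @0x13[1] → 0x15007  P=1,RW=1,US=1,PS=0
  ✓ 0x1513B  — 2 lookups
#1 VA=0x2A0AAA7 (r,kernel):
  L0 @0x12[21] → 0x16007  P=1,RW=1,US=1,PS=0
  L1 @0x16[10] → 0x1A007  P=1,RW=1,US=1,PS=0
  ✓ 0x1AAA7  — 2 lookups
#2 VA=0x3C0B3FB (r,kernel):
  L0 @0x12[30] → 0x1E007  P=1,RW=1,US=1,PS=0
  L1 @0x1E[11] → 0x21007  P=1,RW=1,US=1,PS=0
  ✓ 0x213FB  — 2 lookups
#3 VA=0x1C1AFCC (r,kernel):
  L0 @0x12[14] → 0x24007  P=1,RW=1,US=1,PS=0
  L1 @0x24[26] → 0x25007  P=1,RW=1,US=1,PS=0
  ✓ 0x25FCC  — 2 lookups
#4 VA=0x2201EC1 (r,kernel):
  L0 @0x12[17] → 0x27007  P=1,RW=1,US=1,PS=0
  L1 @0x27[1] → 0x2B007  P=1,RW=1,US=1,PS=0
  ✓ 0x2BEC1  — 2 lookups

Access #4 fault: NONE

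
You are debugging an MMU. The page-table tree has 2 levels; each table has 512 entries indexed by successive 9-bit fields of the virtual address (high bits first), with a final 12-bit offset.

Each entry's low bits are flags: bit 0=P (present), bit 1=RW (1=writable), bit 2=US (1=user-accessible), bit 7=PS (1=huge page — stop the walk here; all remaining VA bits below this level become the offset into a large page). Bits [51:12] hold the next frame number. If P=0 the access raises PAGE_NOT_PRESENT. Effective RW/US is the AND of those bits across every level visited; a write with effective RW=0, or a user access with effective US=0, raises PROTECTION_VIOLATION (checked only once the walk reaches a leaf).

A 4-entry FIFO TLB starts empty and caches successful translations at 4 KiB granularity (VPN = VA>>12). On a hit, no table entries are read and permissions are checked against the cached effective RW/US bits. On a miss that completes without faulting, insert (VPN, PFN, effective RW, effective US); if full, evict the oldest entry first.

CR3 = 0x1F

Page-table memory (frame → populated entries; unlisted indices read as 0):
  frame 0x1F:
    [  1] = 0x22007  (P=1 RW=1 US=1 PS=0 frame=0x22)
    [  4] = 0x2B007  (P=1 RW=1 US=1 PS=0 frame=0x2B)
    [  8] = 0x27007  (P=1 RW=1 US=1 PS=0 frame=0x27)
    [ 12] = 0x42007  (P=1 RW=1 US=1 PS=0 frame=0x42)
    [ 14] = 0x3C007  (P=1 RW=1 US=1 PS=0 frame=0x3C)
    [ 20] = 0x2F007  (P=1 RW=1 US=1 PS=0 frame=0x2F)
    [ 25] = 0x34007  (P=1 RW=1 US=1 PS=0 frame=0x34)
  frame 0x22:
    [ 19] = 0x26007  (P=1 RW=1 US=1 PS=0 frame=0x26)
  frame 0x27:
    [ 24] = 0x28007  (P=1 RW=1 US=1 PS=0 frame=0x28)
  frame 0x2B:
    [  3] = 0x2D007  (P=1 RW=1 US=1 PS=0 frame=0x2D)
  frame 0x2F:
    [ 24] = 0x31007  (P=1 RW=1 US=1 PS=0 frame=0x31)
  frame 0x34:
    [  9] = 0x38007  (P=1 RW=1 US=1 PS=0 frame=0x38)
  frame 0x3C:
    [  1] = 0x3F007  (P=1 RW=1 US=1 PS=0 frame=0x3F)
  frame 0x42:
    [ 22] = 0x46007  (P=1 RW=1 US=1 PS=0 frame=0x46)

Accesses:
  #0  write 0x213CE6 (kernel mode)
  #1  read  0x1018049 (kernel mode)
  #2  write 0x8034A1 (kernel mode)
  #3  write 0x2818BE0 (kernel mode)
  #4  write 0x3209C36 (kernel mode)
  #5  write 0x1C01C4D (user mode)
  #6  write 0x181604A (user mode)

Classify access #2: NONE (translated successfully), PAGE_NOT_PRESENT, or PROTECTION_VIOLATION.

Walk each access:
#0 VA=0x213CE6 (w,kernel):
  L0: frame=0x1F idx=1 entry=0x22007 [P=1 RW=1 US=1 PS=0]
  L1: frame=0x22 idx=19 entry=0x26007 [P=1 RW=1 US=1 PS=0]
  ✓ 0x26CE6  — 2 lookups
#1 VA=0x1018049 (r,kernel):
  L0: frame=0x1F idx=8 entry=0x27007 [P=1 RW=1 US=1 PS=0]
  L1: frame=0x27 idx=24 entry=0x28007 [P=1 RW=1 US=1 PS=0]
  ✓ 0x28049  — 2 lookups
#2 VA=0x8034A1 (w,kernel):
  L0: frame=0x1F idx=4 entry=0x2B007 [P=1 RW=1 US=1 PS=0]
  L1: frame=0x2B idx=3 entry=0x2D007 [P=1 RW=1 US=1 PS=0]
  ✓ 0x2D4A1  — 2 lookups
#3 VA=0x2818BE0 (w,kernel):
  L0: frame=0x1F idx=20 entry=0x2F007 [P=1 RW=1 US=1 PS=0]
  L1: frame=0x2F idx=24 entry=0x31007 [P=1 RW=1 US=1 PS=0]
  ✓ 0x31BE0  — 2 lookups
#4 VA=0x3209C36 (w,kernel):
  L0: frame=0x1F idx=25 entry=0x34007 [P=1 RW=1 US=1 PS=0]
  L1: frame=0x34 idx=9 entry=0x38007 [P=1 RW=1 US=1 PS=0]
  ✓ 0x38C36  — 2 lookups
#5 VA=0x1C01C4D (w,user):
  L0: frame=0x1F idx=14 entry=0x3C007 [P=1 RW=1 US=1 PS=0]
  L1: frame=0x3C idx=1 entry=0x3F007 [P=1 RW=1 US=1 PS=0]
  ✓ 0x3FC4D  — 2 lookups
#6 VA=0x181604A (w,user):
  L0: frame=0x1F idx=12 entry=0x42007 [P=1 RW=1 US=1 PS=0]
  L1: frame=0x42 idx=22 entry=0x46007 [P=1 RW=1 US=1 PS=0]
  ✓ 0x4604A  — 2 lookups

Access #2 fault: NONE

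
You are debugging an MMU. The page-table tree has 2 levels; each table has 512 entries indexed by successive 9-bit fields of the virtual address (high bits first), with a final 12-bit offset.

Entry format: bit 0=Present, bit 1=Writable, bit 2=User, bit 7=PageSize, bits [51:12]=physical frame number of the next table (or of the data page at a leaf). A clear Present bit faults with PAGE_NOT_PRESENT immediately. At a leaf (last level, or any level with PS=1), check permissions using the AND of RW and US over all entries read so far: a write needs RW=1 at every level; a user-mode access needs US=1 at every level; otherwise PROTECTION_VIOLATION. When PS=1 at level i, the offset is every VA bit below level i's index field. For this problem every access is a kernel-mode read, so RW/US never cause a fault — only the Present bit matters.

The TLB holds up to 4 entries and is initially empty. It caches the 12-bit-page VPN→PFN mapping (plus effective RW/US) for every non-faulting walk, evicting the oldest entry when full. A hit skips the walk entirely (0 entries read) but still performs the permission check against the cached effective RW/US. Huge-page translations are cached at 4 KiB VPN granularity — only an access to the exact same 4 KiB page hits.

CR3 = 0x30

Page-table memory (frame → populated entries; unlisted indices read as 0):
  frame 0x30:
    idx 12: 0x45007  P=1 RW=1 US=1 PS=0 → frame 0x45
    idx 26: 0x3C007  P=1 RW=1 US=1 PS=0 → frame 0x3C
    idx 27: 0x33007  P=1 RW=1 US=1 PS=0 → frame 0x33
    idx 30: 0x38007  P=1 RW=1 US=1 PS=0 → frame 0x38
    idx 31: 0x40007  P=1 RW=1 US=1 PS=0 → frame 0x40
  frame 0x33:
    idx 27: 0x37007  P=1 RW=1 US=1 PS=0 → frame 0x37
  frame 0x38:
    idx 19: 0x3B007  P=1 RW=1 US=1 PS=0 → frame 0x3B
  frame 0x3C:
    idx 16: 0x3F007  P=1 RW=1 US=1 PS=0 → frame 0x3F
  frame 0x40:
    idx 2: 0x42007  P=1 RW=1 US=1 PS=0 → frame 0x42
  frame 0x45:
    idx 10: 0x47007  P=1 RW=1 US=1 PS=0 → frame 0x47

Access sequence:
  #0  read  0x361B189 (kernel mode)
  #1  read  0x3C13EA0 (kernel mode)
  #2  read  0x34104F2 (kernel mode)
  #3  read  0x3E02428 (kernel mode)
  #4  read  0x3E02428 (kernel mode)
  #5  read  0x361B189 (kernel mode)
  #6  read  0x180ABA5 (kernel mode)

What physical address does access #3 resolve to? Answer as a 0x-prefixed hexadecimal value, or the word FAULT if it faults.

Per-access translation:
#0 VA=0x361B189 (r,kernel):
  L0 @0x30[27] → 0x33007  P=1,RW=1,US=1,PS=0
  L1 @0x33[27] → 0x37007  P=1,RW=1,US=1,PS=0
  ⇒ phys 0x37189  [2 reads]
#1 VA=0x3C13EA0 (r,kernel):
  L0 @0x30[30] → 0x38007  P=1,RW=1,US=1,PS=0
  L1 @0x38[19] → 0x3B007  P=1,RW=1,US=1,PS=0
  ⇒ phys 0x3BEA0  [2 reads]
#2 VA=0x34104F2 (r,kernel):
  L0 @0x30[26] → 0x3C007  P=1,RW=1,US=1,PS=0
  L1 @0x3C[16] → 0x3F007  P=1,RW=1,US=1,PS=0
  ⇒ phys 0x3F4F2  [2 reads]
#3 VA=0x3E02428 (r,kernel):
  L0 @0x30[31] → 0x40007  P=1,RW=1,US=1,PS=0
  L1 @0x40[2] → 0x42007  P=1,RW=1,US=1,PS=0
  ⇒ phys 0x42428  [2 reads]
#4 VA=0x3E02428 (r,kernel):
  TLB hit vpn=0x3E02 → PA=0x42428
#5 VA=0x361B189 (r,kernel):
  TLB hit vpn=0x361B → PA=0x37189
#6 VA=0x180ABA5 (r,kernel):
  L0 @0x30[12] → 0x45007  P=1,RW=1,US=1,PS=0
  L1 @0x45[10] → 0x47007  P=1,RW=1,US=1,PS=0
  ⇒ phys 0x47BA5  [2 reads]

Access #3 PA: 0x42428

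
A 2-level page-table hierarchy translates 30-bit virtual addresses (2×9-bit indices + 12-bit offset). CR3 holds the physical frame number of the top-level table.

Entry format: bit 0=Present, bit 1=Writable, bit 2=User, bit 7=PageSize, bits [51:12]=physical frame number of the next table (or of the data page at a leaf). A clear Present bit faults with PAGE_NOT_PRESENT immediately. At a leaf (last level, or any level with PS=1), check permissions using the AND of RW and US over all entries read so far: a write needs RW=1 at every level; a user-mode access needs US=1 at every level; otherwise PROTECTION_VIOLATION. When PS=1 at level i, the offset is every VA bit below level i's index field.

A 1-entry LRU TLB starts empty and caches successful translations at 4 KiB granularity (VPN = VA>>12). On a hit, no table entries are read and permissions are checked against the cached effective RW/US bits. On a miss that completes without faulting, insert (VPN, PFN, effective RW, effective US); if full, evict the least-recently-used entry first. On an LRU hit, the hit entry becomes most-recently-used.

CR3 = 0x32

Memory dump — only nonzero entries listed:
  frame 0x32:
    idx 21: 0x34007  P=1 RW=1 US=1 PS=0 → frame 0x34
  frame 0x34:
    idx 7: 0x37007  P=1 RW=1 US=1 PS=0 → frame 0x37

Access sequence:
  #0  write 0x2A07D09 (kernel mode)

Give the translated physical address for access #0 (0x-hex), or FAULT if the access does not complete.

Trace:
#0 VA=0x2A07D09 (w,kernel):
  L0: frame=0x32 idx=21 entry=0x34007 [P=1 RW=1 US=1 PS=0]
  L1: frame=0x34 idx=7 entry=0x37007 [P=1 RW=1 US=1 PS=0]
  ✓ 0x37D09  — 2 lookups

Access #0 PA: 0x37D09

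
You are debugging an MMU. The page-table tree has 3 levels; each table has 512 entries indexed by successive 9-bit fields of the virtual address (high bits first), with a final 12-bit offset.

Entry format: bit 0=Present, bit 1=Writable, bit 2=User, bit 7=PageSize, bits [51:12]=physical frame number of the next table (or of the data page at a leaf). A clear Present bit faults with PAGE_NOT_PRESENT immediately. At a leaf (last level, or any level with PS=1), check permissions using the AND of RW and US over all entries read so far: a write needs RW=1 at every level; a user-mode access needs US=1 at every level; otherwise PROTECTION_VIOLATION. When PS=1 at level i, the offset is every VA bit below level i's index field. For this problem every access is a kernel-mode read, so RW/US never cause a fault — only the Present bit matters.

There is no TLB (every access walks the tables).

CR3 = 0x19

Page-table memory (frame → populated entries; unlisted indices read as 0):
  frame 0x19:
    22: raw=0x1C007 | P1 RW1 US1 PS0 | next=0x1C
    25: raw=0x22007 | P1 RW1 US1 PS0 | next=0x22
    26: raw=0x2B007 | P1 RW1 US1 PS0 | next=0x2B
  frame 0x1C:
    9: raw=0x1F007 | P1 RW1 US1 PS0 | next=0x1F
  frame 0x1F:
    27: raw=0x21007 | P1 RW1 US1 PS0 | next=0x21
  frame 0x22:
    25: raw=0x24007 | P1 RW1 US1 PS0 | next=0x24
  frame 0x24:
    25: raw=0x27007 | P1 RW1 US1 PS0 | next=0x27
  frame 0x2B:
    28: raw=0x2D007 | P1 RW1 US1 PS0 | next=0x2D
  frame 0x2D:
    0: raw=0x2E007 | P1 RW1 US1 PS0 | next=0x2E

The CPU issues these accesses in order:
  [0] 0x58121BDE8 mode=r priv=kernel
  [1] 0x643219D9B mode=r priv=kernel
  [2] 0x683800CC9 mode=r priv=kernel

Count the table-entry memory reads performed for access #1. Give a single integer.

Walk each access:
#0 VA=0x58121BDE8 (r,kernel):
  [0] read 0x19 idx=22: raw=0x1C007 flags P=1 W=1 U=1 S=0
  [1] read 0x1C idx=9: raw=0x1F007 flags P=1 W=1 U=1 S=0
  [2] read 0x1F idx=27: raw=0x21007 flags P=1 W=1 U=1 S=0
  → PA=0x21DE8  (3 entries read)
#1 VA=0x643219D9B (r,kernel):
  [0] read 0x19 idx=25: raw=0x22007 flags P=1 W=1 U=1 S=0
  [1] read 0x22 idx=25: raw=0x24007 flags P=1 W=1 U=1 S=0
  [2] read 0x24 idx=25: raw=0x27007 flags P=1 W=1 U=1 S=0
  → PA=0x27D9B  (3 entries read)
#2 VA=0x683800CC9 (r,kernel):
  [0] read 0x19 idx=26: raw=0x2B007 flags P=1 W=1 U=1 S=0
  [1] read 0x2B idx=28: raw=0x2D007 flags P=1 W=1 U=1 S=0
  [2] read 0x2D idx=0: raw=0x2E007 flags P=1 W=1 U=1 S=0
  → PA=0x2ECC9  (3 entries read)

Entries read for #1: 3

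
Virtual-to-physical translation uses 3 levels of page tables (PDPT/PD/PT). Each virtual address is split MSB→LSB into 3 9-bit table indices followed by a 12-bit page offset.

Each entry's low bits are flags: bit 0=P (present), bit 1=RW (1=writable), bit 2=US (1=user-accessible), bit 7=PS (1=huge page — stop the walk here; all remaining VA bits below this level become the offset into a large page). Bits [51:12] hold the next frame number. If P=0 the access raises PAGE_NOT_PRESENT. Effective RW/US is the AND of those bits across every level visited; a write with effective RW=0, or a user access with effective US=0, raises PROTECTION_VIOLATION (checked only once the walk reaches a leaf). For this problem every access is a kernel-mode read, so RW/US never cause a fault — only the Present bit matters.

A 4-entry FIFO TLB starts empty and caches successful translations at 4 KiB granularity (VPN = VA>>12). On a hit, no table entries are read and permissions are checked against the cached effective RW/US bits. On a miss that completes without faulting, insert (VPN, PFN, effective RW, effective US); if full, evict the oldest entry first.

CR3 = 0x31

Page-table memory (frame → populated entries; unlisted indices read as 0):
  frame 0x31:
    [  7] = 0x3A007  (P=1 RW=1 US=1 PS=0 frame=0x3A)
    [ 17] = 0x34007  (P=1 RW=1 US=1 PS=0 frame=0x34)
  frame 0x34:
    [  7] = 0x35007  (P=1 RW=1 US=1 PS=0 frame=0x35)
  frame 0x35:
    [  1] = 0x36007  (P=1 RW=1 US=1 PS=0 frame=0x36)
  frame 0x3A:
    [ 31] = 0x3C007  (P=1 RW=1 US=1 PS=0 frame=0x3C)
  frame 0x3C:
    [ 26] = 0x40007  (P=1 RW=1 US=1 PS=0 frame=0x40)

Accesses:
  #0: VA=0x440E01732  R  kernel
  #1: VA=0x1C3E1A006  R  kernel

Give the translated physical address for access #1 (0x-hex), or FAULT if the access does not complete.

Trace:
#0 VA=0x440E01732 (r,kernel):
  lvl0: tbl 0x31, slot 17 ⇒ 0x34007 (P1/RW1/US1/PS0)
  lvl1: tbl 0x34, slot 7 ⇒ 0x35007 (P1/RW1/US1/PS0)
  lvl2: tbl 0x35, slot 1 ⇒ 0x36007 (P1/RW1/US1/PS0)
  → PA=0x36732  (3 entries read)
#1 VA=0x1C3E1A006 (r,kernel):
  lvl0: tbl 0x31, slot 7 ⇒ 0x3A007 (P1/RW1/US1/PS0)
  lvl1: tbl 0x3A, slot 31 ⇒ 0x3C007 (P1/RW1/US1/PS0)
  lvl2: tbl 0x3C, slot 26 ⇒ 0x40007 (P1/RW1/US1/PS0)
  → PA=0x40006  (3 entries read)

Access #1 PA: 0x40006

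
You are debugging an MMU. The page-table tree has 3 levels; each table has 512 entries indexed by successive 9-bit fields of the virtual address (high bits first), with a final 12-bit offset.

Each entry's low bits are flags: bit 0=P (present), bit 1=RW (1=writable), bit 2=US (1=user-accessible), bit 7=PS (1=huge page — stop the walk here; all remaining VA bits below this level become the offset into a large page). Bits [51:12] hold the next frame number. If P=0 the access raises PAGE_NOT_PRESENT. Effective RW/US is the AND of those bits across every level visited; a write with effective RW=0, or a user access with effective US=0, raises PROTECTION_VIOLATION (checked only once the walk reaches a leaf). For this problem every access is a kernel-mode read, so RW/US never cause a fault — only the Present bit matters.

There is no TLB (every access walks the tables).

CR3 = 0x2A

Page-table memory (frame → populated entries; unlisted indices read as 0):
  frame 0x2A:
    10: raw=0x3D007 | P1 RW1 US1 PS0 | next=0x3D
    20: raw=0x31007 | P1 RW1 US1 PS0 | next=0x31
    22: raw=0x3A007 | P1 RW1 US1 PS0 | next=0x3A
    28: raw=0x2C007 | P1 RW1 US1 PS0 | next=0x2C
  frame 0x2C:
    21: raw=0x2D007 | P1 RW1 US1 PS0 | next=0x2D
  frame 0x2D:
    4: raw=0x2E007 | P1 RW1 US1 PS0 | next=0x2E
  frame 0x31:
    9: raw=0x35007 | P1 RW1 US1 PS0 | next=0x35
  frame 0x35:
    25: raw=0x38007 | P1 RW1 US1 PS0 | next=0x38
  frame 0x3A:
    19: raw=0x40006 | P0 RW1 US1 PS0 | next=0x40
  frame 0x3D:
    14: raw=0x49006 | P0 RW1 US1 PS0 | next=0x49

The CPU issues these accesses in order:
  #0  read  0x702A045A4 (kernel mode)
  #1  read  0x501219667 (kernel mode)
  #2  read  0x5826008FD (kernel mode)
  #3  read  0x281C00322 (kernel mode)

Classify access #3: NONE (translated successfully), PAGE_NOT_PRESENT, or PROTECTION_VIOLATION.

Walk each access:
#0 VA=0x702A045A4 (r,kernel):
  lvl0: tbl 0x2A, slot 28 ⇒ 0x2C007 (P1/RW1/US1/PS0)
  lvl1: tbl 0x2C, slot 21 ⇒ 0x2D007 (P1/RW1/US1/PS0)
  lvl2: tbl 0x2D, slot 4 ⇒ 0x2E007 (P1/RW1/US1/PS0)
  ⇒ phys 0x2E5A4  [3 reads]
#1 VA=0x501219667 (r,kernel):
  lvl0: tbl 0x2A, slot 20 ⇒ 0x31007 (P1/RW1/US1/PS0)
  lvl1: tbl 0x31, slot 9 ⇒ 0x35007 (P1/RW1/US1/PS0)
  lvl2: tbl 0x35, slot 25 ⇒ 0x38007 (P1/RW1/US1/PS0)
  ⇒ phys 0x38667  [3 reads]
#2 VA=0x5826008FD (r,kernel):
  lvl0: tbl 0x2A, slot 22 ⇒ 0x3A007 (P1/RW1/US1/PS0)
  lvl1: tbl 0x3A, slot 19 ⇒ 0x40006 (P0/RW1/US1/PS0)
  ✗ PAGE_NOT_PRESENT  [2 reads]
#3 VA=0x281C00322 (r,kernel):
  lvl0: tbl 0x2A, slot 10 ⇒ 0x3D007 (P1/RW1/US1/PS0)
  lvl1: tbl 0x3D, slot 14 ⇒ 0x49006 (P0/RW1/US1/PS0)
  ✗ PAGE_NOT_PRESENT  [2 reads]

Access #3 fault: PAGE_NOT_PRESENT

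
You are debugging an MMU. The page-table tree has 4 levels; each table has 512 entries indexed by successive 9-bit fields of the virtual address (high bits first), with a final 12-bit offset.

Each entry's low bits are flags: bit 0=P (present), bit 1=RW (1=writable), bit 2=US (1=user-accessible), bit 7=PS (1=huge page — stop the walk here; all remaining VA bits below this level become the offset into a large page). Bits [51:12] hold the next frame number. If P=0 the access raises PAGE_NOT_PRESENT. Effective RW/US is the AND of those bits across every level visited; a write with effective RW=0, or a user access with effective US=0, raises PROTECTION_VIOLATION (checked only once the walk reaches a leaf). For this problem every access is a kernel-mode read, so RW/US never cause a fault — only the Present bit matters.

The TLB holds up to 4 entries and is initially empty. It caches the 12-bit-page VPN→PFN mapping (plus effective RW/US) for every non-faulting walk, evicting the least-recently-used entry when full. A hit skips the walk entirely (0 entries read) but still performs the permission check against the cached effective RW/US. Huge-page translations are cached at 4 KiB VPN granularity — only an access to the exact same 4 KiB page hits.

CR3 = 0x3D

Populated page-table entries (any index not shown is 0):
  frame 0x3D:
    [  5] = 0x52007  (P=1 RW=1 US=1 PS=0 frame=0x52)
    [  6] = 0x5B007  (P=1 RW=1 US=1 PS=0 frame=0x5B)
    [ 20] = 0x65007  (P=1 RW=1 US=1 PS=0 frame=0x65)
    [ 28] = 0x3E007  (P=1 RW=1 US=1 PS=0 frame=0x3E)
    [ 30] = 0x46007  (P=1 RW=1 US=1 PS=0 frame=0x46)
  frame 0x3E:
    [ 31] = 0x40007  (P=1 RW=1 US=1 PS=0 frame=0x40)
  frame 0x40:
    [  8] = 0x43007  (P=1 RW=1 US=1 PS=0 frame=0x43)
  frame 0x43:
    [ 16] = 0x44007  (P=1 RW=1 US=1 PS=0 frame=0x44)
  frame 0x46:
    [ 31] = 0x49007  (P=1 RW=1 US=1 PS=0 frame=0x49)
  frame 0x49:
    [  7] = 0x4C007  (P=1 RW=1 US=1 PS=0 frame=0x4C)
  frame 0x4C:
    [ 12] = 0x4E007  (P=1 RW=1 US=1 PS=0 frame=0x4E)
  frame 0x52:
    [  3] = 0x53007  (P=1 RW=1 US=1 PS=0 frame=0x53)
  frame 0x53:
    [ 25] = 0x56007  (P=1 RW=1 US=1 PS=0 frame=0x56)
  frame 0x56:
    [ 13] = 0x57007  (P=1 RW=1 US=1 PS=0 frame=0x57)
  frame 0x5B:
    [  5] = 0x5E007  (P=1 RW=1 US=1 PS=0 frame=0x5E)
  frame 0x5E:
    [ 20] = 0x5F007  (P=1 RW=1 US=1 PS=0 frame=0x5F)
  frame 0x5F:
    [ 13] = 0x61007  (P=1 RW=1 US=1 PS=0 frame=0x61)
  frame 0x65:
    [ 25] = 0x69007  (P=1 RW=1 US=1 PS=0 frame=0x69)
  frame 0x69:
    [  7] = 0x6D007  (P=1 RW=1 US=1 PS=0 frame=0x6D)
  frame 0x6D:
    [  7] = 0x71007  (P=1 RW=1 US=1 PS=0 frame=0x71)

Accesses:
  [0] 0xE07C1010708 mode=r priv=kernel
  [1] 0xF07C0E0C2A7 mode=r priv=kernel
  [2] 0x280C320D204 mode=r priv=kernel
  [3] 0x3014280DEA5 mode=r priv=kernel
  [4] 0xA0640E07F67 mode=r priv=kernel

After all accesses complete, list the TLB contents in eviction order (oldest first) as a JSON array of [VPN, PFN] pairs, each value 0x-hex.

Per-access translation:
#0 VA=0xE07C1010708 (r,kernel):
  L0: frame=0x3D idx=28 entry=0x3E007 [P=1 RW=1 US=1 PS=0]
  L1: frame=0x3E idx=31 entry=0x40007 [P=1 RW=1 US=1 PS=0]
  L2: frame=0x40 idx=8 entry=0x43007 [P=1 RW=1 US=1 PS=0]
  L3: frame=0x43 idx=16 entry=0x44007 [P=1 RW=1 US=1 PS=0]
  ✓ 0x44708  — 4 lookups
#1 VA=0xF07C0E0C2A7 (r,kernel):
  L0: frame=0x3D idx=30 entry=0x46007 [P=1 RW=1 US=1 PS=0]
  L1: frame=0x46 idx=31 entry=0x49007 [P=1 RW=1 US=1 PS=0]
  L2: frame=0x49 idx=7 entry=0x4C007 [P=1 RW=1 US=1 PS=0]
  L3: frame=0x4C idx=12 entry=0x4E007 [P=1 RW=1 US=1 PS=0]
  ✓ 0x4E2A7  — 4 lookups
#2 VA=0x280C320D204 (r,kernel):
  L0: frame=0x3D idx=5 entry=0x52007 [P=1 RW=1 US=1 PS=0]
  L1: frame=0x52 idx=3 entry=0x53007 [P=1 RW=1 US=1 PS=0]
  L2: frame=0x53 idx=25 entry=0x56007 [P=1 RW=1 US=1 PS=0]
  L3: frame=0x56 idx=13 entry=0x57007 [P=1 RW=1 US=1 PS=0]
  ✓ 0x57204  — 4 lookups
#3 VA=0x3014280DEA5 (r,kernel):
  L0: frame=0x3D idx=6 entry=0x5B007 [P=1 RW=1 US=1 PS=0]
  L1: frame=0x5B idx=5 entry=0x5E007 [P=1 RW=1 US=1 PS=0]
  L2: frame=0x5E idx=20 entry=0x5F007 [P=1 RW=1 US=1 PS=0]
  L3: frame=0x5F idx=13 entry=0x61007 [P=1 RW=1 US=1 PS=0]
  ✓ 0x61EA5  — 4 lookups
#4 VA=0xA0640E07F67 (r,kernel):
  L0: frame=0x3D idx=20 entry=0x65007 [P=1 RW=1 US=1 PS=0]
  L1: frame=0x65 idx=25 entry=0x69007 [P=1 RW=1 US=1 PS=0]
  L2: frame=0x69 idx=7 entry=0x6D007 [P=1 RW=1 US=1 PS=0]
  L3: frame=0x6D idx=7 entry=0x71007 [P=1 RW=1 US=1 PS=0]
  ✓ 0x71F67  — 4 lookups

TLB: [["0xF07C0E0C", "0x4E"], ["0x280C320D", "0x57"], ["0x3014280D", "0x61"], ["0xA0640E07", "0x71"]]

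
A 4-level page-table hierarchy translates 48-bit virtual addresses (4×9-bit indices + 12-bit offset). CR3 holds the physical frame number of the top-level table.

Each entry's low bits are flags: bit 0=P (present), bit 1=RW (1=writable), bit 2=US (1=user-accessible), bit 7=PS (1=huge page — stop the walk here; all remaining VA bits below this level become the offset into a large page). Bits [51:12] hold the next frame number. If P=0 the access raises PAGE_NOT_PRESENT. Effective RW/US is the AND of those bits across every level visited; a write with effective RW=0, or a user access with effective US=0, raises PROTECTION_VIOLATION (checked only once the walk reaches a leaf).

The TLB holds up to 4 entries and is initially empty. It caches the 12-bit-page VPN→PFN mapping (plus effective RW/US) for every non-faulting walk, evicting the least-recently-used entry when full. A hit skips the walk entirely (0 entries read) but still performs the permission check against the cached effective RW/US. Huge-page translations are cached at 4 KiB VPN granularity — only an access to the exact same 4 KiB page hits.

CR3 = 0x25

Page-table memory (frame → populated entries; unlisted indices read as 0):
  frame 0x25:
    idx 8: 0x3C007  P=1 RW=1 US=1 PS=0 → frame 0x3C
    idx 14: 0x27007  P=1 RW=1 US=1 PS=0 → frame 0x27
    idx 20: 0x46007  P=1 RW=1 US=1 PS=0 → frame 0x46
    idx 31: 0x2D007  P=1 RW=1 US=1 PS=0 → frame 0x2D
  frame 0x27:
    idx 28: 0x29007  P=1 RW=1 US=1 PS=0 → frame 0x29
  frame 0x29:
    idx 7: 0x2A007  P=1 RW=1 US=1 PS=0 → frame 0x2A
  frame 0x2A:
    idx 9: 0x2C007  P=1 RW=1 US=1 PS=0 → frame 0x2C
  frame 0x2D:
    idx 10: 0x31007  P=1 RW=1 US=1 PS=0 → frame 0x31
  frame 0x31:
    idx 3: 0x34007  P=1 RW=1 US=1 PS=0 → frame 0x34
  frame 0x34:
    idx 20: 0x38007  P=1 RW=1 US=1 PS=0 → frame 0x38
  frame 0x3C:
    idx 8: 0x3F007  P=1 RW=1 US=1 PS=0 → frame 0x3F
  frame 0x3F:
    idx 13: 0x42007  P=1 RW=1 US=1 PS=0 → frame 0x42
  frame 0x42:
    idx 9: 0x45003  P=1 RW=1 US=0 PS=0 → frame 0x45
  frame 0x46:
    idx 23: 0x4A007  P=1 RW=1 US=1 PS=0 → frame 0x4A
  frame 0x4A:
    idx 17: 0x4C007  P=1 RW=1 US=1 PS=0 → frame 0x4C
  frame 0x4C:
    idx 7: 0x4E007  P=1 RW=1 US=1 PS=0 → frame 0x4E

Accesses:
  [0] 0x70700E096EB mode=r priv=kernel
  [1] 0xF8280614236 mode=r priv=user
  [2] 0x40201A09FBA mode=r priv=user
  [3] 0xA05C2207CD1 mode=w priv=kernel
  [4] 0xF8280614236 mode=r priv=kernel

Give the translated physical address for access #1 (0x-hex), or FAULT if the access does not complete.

Trace:
#0 VA=0x70700E096EB (r,kernel):
  lvl0: tbl 0x25, slot 14 ⇒ 0x27007 (P1/RW1/US1/PS0)
  lvl1: tbl 0x27, slot 28 ⇒ 0x29007 (P1/RW1/US1/PS0)
  lvl2: tbl 0x29, slot 7 ⇒ 0x2A007 (P1/RW1/US1/PS0)
  lvl3: tbl 0x2A, slot 9 ⇒ 0x2C007 (P1/RW1/US1/PS0)
  ⇒ phys 0x2C6EB  [4 reads]
#1 VA=0xF8280614236 (r,user):
  lvl0: tbl 0x25, slot 31 ⇒ 0x2D007 (P1/RW1/US1/PS0)
  lvl1: tbl 0x2D, slot 10 ⇒ 0x31007 (P1/RW1/US1/PS0)
  lvl2: tbl 0x31, slot 3 ⇒ 0x34007 (P1/RW1/US1/PS0)
  lvl3: tbl 0x34, slot 20 ⇒ 0x38007 (P1/RW1/US1/PS0)
  ⇒ phys 0x38236  [4 reads]
#2 VA=0x40201A09FBA (r,user):
  lvl0: tbl 0x25, slot 8 ⇒ 0x3C007 (P1/RW1/US1/PS0)
  lvl1: tbl 0x3C, slot 8 ⇒ 0x3F007 (P1/RW1/US1/PS0)
  lvl2: tbl 0x3F, slot 13 ⇒ 0x42007 (P1/RW1/US1/PS0)
  lvl3: tbl 0x42, slot 9 ⇒ 0x45003 (P1/RW1/US0/PS0)
  → PROTECTION_VIOLATION  (4 entries read)
#3 VA=0xA05C2207CD1 (w,kernel):
  lvl0: tbl 0x25, slot 20 ⇒ 0x46007 (P1/RW1/US1/PS0)
  lvl1: tbl 0x46, slot 23 ⇒ 0x4A007 (P1/RW1/US1/PS0)
  lvl2: tbl 0x4A, slot 17 ⇒ 0x4C007 (P1/RW1/US1/PS0)
  lvl3: tbl 0x4C, slot 7 ⇒ 0x4E007 (P1/RW1/US1/PS0)
  ⇒ phys 0x4ECD1  [4 reads]
#4 VA=0xF8280614236 (r,kernel):
  TLB hit vpn=0xF8280614 → PA=0x38236

Access #1 PA: 0x38236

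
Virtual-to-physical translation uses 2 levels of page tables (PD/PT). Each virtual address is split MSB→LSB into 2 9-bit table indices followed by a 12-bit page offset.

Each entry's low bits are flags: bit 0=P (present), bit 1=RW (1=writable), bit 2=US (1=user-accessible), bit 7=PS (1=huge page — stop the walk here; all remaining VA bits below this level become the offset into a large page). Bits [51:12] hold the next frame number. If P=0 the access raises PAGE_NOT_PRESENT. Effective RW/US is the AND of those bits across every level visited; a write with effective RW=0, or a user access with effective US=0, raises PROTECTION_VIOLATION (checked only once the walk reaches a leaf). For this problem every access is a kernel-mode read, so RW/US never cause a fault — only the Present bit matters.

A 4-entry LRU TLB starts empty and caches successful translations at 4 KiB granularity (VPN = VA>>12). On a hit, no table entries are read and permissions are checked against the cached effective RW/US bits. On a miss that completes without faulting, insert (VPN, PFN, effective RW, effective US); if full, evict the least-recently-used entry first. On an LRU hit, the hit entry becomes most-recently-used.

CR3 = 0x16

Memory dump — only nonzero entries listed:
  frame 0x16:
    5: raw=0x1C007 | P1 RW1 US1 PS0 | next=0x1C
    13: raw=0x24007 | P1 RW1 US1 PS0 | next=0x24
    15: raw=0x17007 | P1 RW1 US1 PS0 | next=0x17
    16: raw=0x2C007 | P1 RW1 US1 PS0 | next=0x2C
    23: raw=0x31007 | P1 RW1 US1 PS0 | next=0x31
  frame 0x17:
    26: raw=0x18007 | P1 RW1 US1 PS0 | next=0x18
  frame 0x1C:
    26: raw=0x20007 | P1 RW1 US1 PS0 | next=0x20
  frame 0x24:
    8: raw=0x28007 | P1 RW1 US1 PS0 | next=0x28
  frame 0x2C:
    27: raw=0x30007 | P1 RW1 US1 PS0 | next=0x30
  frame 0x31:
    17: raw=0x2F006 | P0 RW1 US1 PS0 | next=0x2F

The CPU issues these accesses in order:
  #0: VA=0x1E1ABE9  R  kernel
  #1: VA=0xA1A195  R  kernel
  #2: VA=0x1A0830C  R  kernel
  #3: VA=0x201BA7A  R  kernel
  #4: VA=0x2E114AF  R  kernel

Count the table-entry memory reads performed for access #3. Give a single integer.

Per-access translation:
#0 VA=0x1E1ABE9 (r,kernel):
  lvl0: tbl 0x16, slot 15 ⇒ 0x17007 (P1/RW1/US1/PS0)
  lvl1: tbl 0x17, slot 26 ⇒ 0x18007 (P1/RW1/US1/PS0)
  ✓ 0x18BE9  — 2 lookups
#1 VA=0xA1A195 (r,kernel):
  lvl0: tbl 0x16, slot 5 ⇒ 0x1C007 (P1/RW1/US1/PS0)
  lvl1: tbl 0x1C, slot 26 ⇒ 0x20007 (P1/RW1/US1/PS0)
  ✓ 0x20195  — 2 lookups
#2 VA=0x1A0830C (r,kernel):
  lvl0: tbl 0x16, slot 13 ⇒ 0x24007 (P1/RW1/US1/PS0)
  lvl1: tbl 0x24, slot 8 ⇒ 0x28007 (P1/RW1/US1/PS0)
  ✓ 0x2830C  — 2 lookups
#3 VA=0x201BA7A (r,kernel):
  lvl0: tbl 0x16, slot 16 ⇒ 0x2C007 (P1/RW1/US1/PS0)
  lvl1: tbl 0x2C, slot 27 ⇒ 0x30007 (P1/RW1/US1/PS0)
  ✓ 0x30A7A  — 2 lookups
#4 VA=0x2E114AF (r,kernel):
  lvl0: tbl 0x16, slot 23 ⇒ 0x31007 (P1/RW1/US1/PS0)
  lvl1: tbl 0x31, slot 17 ⇒ 0x2F006 (P0/RW1/US1/PS0)
  ✗ PAGE_NOT_PRESENT  [2 reads]

Entries read for #3: 2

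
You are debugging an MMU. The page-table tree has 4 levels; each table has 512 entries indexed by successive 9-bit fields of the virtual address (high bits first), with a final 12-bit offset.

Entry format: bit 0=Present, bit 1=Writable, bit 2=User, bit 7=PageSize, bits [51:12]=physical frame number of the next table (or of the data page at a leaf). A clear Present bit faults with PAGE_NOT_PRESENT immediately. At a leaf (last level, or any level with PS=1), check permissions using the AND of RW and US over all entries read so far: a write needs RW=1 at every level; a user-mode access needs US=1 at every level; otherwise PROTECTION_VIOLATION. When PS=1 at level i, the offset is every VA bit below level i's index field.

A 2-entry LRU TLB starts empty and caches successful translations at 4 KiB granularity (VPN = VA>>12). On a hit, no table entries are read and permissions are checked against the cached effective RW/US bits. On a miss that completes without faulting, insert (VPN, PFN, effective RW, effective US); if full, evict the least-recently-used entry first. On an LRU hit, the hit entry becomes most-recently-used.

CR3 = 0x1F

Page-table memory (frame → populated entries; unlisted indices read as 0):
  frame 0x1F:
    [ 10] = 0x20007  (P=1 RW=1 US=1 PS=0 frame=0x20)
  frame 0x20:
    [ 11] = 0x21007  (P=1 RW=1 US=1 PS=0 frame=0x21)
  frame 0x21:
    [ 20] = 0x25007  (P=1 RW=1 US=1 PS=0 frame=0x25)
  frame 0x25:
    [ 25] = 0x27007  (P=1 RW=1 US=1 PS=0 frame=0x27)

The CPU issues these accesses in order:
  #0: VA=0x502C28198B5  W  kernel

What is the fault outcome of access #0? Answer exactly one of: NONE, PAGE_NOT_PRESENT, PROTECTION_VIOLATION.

Per-access translation:
#0 VA=0x502C28198B5 (w,kernel):
  [0] read 0x1F idx=10: raw=0x20007 flags P=1 W=1 U=1 S=0
  [1] read 0x20 idx=11: raw=0x21007 flags P=1 W=1 U=1 S=0
  [2] read 0x21 idx=20: raw=0x25007 flags P=1 W=1 U=1 S=0
  [3] read 0x25 idx=25: raw=0x27007 flags P=1 W=1 U=1 S=0
  ✓ 0x278B5  — 4 lookups

Access #0 fault: NONE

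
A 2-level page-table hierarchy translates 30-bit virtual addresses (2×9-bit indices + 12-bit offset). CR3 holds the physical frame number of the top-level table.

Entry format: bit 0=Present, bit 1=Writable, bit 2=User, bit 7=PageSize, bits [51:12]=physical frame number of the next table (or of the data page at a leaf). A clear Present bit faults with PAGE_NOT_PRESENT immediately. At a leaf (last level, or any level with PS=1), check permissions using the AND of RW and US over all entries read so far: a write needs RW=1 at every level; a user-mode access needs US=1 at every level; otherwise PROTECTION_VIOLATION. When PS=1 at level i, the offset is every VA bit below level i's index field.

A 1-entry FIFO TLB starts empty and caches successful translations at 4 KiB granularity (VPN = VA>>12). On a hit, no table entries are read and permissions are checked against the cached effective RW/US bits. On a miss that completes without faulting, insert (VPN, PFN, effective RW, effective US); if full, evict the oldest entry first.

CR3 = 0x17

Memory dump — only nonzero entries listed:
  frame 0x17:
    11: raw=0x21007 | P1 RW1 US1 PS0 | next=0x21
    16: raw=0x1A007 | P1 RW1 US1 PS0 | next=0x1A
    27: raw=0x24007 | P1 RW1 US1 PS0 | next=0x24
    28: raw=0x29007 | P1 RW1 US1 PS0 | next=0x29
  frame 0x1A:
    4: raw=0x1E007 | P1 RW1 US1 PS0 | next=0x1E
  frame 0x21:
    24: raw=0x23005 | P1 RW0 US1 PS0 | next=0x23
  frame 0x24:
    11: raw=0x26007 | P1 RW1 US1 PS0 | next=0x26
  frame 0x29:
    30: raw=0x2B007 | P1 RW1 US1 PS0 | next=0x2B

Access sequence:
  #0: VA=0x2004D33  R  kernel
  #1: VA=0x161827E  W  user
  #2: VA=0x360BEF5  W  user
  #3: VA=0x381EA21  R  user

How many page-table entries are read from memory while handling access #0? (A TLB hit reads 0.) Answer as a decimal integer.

Trace:
#0 VA=0x2004D33 (r,kernel):
  [0] read 0x17 idx=16: raw=0x1A007 flags P=1 W=1 U=1 S=0
  [1] read 0x1A idx=4: raw=0x1E007 flags P=1 W=1 U=1 S=0
  ⇒ phys 0x1ED33  [2 reads]
#1 VA=0x161827E (w,user):
  [0] read 0x17 idx=11: raw=0x21007 flags P=1 W=1 U=1 S=0
  [1] read 0x21 idx=24: raw=0x23005 flags P=1 W=0 U=1 S=0
  → PROTECTION_VIOLATION  (2 entries read)
#2 VA=0x360BEF5 (w,user):
  [0] read 0x17 idx=27: raw=0x24007 flags P=1 W=1 U=1 S=0
  [1] read 0x24 idx=11: raw=0x26007 flags P=1 W=1 U=1 S=0
  ⇒ phys 0x26EF5  [2 reads]
#3 VA=0x381EA21 (r,user):
  [0] read 0x17 idx=28: raw=0x29007 flags P=1 W=1 U=1 S=0
  [1] read 0x29 idx=30: raw=0x2B007 flags P=1 W=1 U=1 S=0
  ⇒ phys 0x2BA21  [2 reads]

Entries read for #0: 2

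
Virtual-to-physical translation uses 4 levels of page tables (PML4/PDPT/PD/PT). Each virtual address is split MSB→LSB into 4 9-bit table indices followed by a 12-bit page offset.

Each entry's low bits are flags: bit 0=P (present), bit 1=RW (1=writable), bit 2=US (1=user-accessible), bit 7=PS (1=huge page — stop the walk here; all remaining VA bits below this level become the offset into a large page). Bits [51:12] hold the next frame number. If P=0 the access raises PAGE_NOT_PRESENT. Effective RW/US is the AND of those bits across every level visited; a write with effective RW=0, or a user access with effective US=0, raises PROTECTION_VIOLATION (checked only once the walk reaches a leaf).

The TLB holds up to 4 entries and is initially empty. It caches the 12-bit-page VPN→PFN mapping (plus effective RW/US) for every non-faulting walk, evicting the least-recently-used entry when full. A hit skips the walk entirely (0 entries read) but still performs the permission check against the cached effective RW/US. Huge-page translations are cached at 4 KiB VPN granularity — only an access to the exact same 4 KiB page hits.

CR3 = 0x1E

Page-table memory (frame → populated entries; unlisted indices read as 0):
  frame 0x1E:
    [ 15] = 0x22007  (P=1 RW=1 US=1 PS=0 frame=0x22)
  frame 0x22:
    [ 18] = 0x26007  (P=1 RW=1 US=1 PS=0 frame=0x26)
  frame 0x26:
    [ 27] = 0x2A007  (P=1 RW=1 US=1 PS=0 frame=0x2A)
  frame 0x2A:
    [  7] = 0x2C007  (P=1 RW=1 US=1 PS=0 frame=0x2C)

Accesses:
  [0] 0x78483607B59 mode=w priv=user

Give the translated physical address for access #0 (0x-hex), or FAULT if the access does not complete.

Trace:
#0 VA=0x78483607B59 (w,user):
  L0 @0x1E[15] → 0x22007  P=1,RW=1,US=1,PS=0
  L1 @0x22[18] → 0x26007  P=1,RW=1,US=1,PS=0
  L2 @0x26[27] → 0x2A007  P=1,RW=1,US=1,PS=0
  L3 @0x2A[7] → 0x2C007  P=1,RW=1,US=1,PS=0
  ⇒ phys 0x2CB59  [4 reads]

Access #0 PA: 0x2CB59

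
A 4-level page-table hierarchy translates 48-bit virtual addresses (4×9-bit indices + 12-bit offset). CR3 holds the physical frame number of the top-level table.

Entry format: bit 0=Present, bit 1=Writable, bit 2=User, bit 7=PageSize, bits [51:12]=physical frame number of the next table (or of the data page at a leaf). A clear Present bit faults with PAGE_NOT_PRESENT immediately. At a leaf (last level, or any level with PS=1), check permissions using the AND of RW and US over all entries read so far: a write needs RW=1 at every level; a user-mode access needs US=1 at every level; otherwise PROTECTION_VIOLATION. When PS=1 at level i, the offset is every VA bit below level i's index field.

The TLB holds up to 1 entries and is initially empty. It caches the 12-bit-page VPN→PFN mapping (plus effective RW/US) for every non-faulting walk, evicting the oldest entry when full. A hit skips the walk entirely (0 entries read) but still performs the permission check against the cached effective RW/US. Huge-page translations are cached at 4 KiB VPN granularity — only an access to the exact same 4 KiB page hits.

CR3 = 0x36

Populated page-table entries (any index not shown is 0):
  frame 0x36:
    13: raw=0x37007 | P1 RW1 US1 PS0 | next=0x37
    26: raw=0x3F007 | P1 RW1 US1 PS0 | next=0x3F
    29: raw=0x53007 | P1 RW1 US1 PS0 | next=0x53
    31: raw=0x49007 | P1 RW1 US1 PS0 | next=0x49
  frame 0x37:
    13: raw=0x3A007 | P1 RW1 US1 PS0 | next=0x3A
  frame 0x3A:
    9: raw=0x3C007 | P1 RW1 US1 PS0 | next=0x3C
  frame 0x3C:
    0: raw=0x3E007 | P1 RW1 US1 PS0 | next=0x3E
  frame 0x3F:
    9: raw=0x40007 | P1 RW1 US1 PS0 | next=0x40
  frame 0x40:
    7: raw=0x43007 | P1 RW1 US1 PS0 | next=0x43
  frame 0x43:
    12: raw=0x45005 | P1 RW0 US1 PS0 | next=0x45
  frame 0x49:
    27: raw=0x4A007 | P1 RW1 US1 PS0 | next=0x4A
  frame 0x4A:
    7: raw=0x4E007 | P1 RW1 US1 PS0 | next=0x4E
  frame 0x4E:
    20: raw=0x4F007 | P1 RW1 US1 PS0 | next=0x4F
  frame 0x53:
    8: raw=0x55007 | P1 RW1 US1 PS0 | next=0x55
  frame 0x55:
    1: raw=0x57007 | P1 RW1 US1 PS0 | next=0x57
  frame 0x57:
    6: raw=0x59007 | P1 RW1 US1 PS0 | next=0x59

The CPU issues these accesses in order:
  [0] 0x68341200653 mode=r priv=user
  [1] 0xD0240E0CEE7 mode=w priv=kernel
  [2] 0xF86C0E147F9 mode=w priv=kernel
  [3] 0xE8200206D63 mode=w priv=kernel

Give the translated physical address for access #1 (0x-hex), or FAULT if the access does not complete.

Walk each access:
#0 VA=0x68341200653 (r,user):
  lvl0: tbl 0x36, slot 13 ⇒ 0x37007 (P1/RW1/US1/PS0)
  lvl1: tbl 0x37, slot 13 ⇒ 0x3A007 (P1/RW1/US1/PS0)
  lvl2: tbl 0x3A, slot 9 ⇒ 0x3C007 (P1/RW1/US1/PS0)
  lvl3: tbl 0x3C, slot 0 ⇒ 0x3E007 (P1/RW1/US1/PS0)
  → PA=0x3E653  (4 entries read)
#1 VA=0xD0240E0CEE7 (w,kernel):
  lvl0: tbl 0x36, slot 26 ⇒ 0x3F007 (P1/RW1/US1/PS0)
  lvl1: tbl 0x3F, slot 9 ⇒ 0x40007 (P1/RW1/US1/PS0)
  lvl2: tbl 0x40, slot 7 ⇒ 0x43007 (P1/RW1/US1/PS0)
  lvl3: tbl 0x43, slot 12 ⇒ 0x45005 (P1/RW0/US1/PS0)
  → PROTECTION_VIOLATION  (4 entries read)
#2 VA=0xF86C0E147F9 (w,kernel):
  lvl0: tbl 0x36, slot 31 ⇒ 0x49007 (P1/RW1/US1/PS0)
  lvl1: tbl 0x49, slot 27 ⇒ 0x4A007 (P1/RW1/US1/PS0)
  lvl2: tbl 0x4A, slot 7 ⇒ 0x4E007 (P1/RW1/US1/PS0)
  lvl3: tbl 0x4E, slot 20 ⇒ 0x4F007 (P1/RW1/US1/PS0)
  → PA=0x4F7F9  (4 entries read)
#3 VA=0xE8200206D63 (w,kernel):
  lvl0: tbl 0x36, slot 29 ⇒ 0x53007 (P1/RW1/US1/PS0)
  lvl1: tbl 0x53, slot 8 ⇒ 0x55007 (P1/RW1/US1/PS0)
  lvl2: tbl 0x55, slot 1 ⇒ 0x57007 (P1/RW1/US1/PS0)
  lvl3: tbl 0x57, slot 6 ⇒ 0x59007 (P1/RW1/US1/PS0)
  → PA=0x59D63  (4 entries read)

Access #1 PA: FAULT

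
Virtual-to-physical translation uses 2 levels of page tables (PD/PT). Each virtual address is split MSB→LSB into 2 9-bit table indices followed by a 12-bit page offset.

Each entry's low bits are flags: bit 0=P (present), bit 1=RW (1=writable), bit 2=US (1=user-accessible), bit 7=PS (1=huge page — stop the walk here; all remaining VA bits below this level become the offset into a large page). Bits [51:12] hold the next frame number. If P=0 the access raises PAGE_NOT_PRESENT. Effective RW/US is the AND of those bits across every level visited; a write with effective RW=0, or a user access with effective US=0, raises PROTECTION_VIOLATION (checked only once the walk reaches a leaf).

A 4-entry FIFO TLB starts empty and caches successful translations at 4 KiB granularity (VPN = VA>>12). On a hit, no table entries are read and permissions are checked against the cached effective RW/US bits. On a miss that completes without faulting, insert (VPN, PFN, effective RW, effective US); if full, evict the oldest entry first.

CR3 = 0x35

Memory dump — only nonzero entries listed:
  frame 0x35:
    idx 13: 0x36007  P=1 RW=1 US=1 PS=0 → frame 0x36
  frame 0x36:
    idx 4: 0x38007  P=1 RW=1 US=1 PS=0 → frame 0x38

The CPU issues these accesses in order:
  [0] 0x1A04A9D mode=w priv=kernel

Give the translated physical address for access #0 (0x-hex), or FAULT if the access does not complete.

Trace:
#0 VA=0x1A04A9D (w,kernel):
  lvl0: tbl 0x35, slot 13 ⇒ 0x36007 (P1/RW1/US1/PS0)
  lvl1: tbl 0x36, slot 4 ⇒ 0x38007 (P1/RW1/US1/PS0)
  → PA=0x38A9D  (2 entries read)

Access #0 PA: 0x38A9D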